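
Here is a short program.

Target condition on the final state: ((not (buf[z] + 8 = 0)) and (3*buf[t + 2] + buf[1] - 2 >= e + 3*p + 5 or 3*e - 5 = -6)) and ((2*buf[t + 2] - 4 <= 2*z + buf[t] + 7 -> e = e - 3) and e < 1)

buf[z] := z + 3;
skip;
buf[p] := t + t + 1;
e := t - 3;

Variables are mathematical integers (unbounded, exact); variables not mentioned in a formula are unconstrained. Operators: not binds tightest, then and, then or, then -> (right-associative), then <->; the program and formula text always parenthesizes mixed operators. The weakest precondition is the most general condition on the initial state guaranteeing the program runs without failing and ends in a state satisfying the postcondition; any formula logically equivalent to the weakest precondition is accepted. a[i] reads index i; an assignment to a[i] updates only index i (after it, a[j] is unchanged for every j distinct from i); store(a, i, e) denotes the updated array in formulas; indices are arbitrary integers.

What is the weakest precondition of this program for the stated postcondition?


Working backward. After the program, the postcondition ((not (buf[z] + 8 = 0)) and (3*buf[t + 2] + buf[1] - 2 >= e + 3*p + 5 or 3*e - 5 = -6)) and ((2*buf[t + 2] - 4 <= 2*z + buf[t] + 7 -> e = e - 3) and e < 1) must hold; in canonical form it is (not (buf[z] = -8)) and (3*buf[t + 2] + buf[1] >= e + 3*p + 7 or 3*e = -1) and (not (2*buf[t + 2] <= buf[t] + 2*z + 11)) and e < 1.
Before e := t - 3: (not (buf[z] = -8)) and (3*buf[t + 2] + buf[1] >= 3*p + t + 4 or 3*t = 8) and (not (2*buf[t + 2] <= buf[t] + 2*z + 11)) and t < 4
Before buf[p] := t + t + 1: (not (store(buf, p, 2*t + 1)[z] = -8)) and (3*store(buf, p, 2*t + 1)[t + 2] + store(buf, p, 2*t + 1)[1] >= 3*p + t + 4 or 3*t = 8) and (not (2*store(buf, p, 2*t + 1)[t + 2] <= store(buf, p, 2*t + 1)[t] + 2*z + 11)) and t < 4
Before skip: (not (store(buf, p, 2*t + 1)[z] = -8)) and (3*store(buf, p, 2*t + 1)[t + 2] + store(buf, p, 2*t + 1)[1] >= 3*p + t + 4 or 3*t = 8) and (not (2*store(buf, p, 2*t + 1)[t + 2] <= store(buf, p, 2*t + 1)[t] + 2*z + 11)) and t < 4
Before buf[z] := z + 3: (not (store(store(buf, z, z + 3), p, 2*t + 1)[z] = -8)) and (3*store(store(buf, z, z + 3), p, 2*t + 1)[t + 2] + store(store(buf, z, z + 3), p, 2*t + 1)[1] >= 3*p + t + 4 or 3*t = 8) and (not (2*store(store(buf, z, z + 3), p, 2*t + 1)[t + 2] <= store(store(buf, z, z + 3), p, 2*t + 1)[t] + 2*z + 11)) and t < 4
Answer: WP = (not (store(store(buf, z, z + 3), p, 2*t + 1)[z] = -8)) and (3*store(store(buf, z, z + 3), p, 2*t + 1)[t + 2] + store(store(buf, z, z + 3), p, 2*t + 1)[1] >= 3*p + t + 4 or 3*t = 8) and (not (2*store(store(buf, z, z + 3), p, 2*t + 1)[t + 2] <= store(store(buf, z, z + 3), p, 2*t + 1)[t] + 2*z + 11)) and t < 4


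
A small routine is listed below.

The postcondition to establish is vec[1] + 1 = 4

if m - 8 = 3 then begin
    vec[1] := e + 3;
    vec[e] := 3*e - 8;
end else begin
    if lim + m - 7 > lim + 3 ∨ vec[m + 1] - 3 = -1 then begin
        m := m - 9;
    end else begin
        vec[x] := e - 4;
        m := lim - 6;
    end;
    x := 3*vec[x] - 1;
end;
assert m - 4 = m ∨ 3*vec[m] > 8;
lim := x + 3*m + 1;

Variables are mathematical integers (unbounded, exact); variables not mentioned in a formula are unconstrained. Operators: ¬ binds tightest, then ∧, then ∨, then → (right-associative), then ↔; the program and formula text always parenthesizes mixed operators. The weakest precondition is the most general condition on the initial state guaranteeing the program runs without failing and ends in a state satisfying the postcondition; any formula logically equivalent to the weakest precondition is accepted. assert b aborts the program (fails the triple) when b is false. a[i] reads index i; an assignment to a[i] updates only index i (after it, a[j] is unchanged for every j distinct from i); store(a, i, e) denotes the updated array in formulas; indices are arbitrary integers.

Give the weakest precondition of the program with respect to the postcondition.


Working backward. After the program, the postcondition vec[1] + 1 = 4 must hold; in canonical form it is vec[1] = 3.
Before lim := x + 3*m + 1: vec[1] = 3
Before assert m - 4 = m ∨ 3*vec[m] > 8: 3*vec[m] > 8 ∧ vec[1] = 3
Then branch requires 3*store(store(vec, 1, e + 3), e, 3*e - 8)[m] > 8 ∧ store(store(vec, 1, e + 3), e, 3*e - 8)[1] = 3; else branch requires ((m > 10 ∨ vec[m + 1] = 2) → (3*vec[m - 9] > 8 ∧ vec[1] = 3)) ∧ ((¬(m > 10 ∨ vec[m + 1] = 2)) → (3*store(vec, x, e - 4)[lim - 6] > 8 ∧ store(vec, x, e - 4)[1] = 3)).
Before the if: (m = 11 → (3*store(store(vec, 1, e + 3), e, 3*e - 8)[m] > 8 ∧ store(store(vec, 1, e + 3), e, 3*e - 8)[1] = 3)) ∧ ((¬(m = 11)) → (((m > 10 ∨ vec[m + 1] = 2) → (3*vec[m - 9] > 8 ∧ vec[1] = 3)) ∧ ((¬(m > 10 ∨ vec[m + 1] = 2)) → (3*store(vec, x, e - 4)[lim - 6] > 8 ∧ store(vec, x, e - 4)[1] = 3))))
Answer: WP = (m = 11 → (3*store(store(vec, 1, e + 3), e, 3*e - 8)[m] > 8 ∧ store(store(vec, 1, e + 3), e, 3*e - 8)[1] = 3)) ∧ ((¬(m = 11)) → (((m > 10 ∨ vec[m + 1] = 2) → (3*vec[m - 9] > 8 ∧ vec[1] = 3)) ∧ ((¬(m > 10 ∨ vec[m + 1] = 2)) → (3*store(vec, x, e - 4)[lim - 6] > 8 ∧ store(vec, x, e - 4)[1] = 3))))


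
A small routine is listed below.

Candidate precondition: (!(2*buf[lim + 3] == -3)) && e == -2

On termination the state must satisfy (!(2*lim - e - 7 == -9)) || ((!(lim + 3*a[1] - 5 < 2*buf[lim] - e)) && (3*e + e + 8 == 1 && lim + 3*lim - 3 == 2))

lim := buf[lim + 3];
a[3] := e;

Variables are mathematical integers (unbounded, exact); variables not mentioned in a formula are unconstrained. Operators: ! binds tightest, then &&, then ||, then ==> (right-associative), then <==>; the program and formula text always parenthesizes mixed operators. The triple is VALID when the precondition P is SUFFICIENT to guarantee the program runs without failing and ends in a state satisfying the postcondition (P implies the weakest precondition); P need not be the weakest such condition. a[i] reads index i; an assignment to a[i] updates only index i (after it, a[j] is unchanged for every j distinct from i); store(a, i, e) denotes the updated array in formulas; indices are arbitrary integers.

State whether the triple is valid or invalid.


Working backward. After the program, the postcondition (!(2*lim - e - 7 == -9)) || ((!(lim + 3*a[1] - 5 < 2*buf[lim] - e)) && (3*e + e + 8 == 1 && lim + 3*lim - 3 == 2)) must hold; in canonical form it is (!(2*lim == e - 2)) || ((!(3*a[1] + e + lim < 2*buf[lim] + 5)) && 4*e == -7 && 4*lim == 5).
Before a[3] := e: (!(2*lim == e - 2)) || ((!(3*a[1] + e + lim < 2*buf[lim] + 5)) && 4*e == -7 && 4*lim == 5)
Before lim := buf[lim + 3]: (!(2*buf[lim + 3] == e - 2)) || ((!(3*a[1] + buf[lim + 3] + e < 2*buf[buf[lim + 3]] + 5)) && 4*e == -7 && 4*buf[lim + 3] == 5)
The weakest precondition is (!(2*buf[lim + 3] == e - 2)) || ((!(3*a[1] + buf[lim + 3] + e < 2*buf[buf[lim + 3]] + 5)) && 4*e == -7 && 4*buf[lim + 3] == 5).
Check whether (!(2*buf[lim + 3] == -3)) && e == -2 implies it.
Countermodel: at the initial state a = {[-2] = 0, [0] = 0, [1] = 0, elsewhere 0}, buf = {[-2] = -2, [0] = -2, [1] = -2, elsewhere -2}, e = -2, lim = -3, the precondition holds but the weakest precondition fails.
Answer: invalid


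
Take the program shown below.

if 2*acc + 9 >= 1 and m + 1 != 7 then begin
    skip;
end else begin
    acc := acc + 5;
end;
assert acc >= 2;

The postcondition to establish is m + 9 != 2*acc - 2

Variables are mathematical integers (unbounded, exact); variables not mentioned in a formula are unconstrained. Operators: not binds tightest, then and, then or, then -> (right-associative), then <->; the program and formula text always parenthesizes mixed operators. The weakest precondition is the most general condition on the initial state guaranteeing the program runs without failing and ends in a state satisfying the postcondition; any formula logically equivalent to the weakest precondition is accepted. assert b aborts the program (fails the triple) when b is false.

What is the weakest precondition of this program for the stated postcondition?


Working backward. After the program, the postcondition m + 9 != 2*acc - 2 must hold; in canonical form it is m != 2*acc - 11.
Before assert acc >= 2: acc >= 2 and m != 2*acc - 11
Then branch requires acc >= 2 and m != 2*acc - 11; else branch requires acc >= -3 and m != 2*acc - 1.
Before the if: ((2*acc >= -8 and m != 6) -> (acc >= 2 and m != 2*acc - 11)) and ((not (2*acc >= -8 and m != 6)) -> (acc >= -3 and m != 2*acc - 1))
Answer: WP = ((2*acc >= -8 and m != 6) -> (acc >= 2 and m != 2*acc - 11)) and ((not (2*acc >= -8 and m != 6)) -> (acc >= -3 and m != 2*acc - 1))


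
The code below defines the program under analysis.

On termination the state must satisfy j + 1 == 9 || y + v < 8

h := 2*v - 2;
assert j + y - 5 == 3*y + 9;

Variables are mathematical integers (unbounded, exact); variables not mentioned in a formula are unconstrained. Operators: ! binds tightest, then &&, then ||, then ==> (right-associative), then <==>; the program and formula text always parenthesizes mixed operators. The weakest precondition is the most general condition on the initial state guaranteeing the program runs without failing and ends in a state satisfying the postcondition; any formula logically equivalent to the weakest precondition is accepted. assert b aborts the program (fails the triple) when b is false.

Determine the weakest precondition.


Working backward. After the program, the postcondition j + 1 == 9 || y + v < 8 must hold; in canonical form it is j == 8 || v + y < 8.
Before assert j + y - 5 == 3*y + 9: j == 2*y + 14 && (j == 8 || v + y < 8)
Before h := 2*v - 2: j == 2*y + 14 && (j == 8 || v + y < 8)
Answer: WP = j == 2*y + 14 && (j == 8 || v + y < 8)


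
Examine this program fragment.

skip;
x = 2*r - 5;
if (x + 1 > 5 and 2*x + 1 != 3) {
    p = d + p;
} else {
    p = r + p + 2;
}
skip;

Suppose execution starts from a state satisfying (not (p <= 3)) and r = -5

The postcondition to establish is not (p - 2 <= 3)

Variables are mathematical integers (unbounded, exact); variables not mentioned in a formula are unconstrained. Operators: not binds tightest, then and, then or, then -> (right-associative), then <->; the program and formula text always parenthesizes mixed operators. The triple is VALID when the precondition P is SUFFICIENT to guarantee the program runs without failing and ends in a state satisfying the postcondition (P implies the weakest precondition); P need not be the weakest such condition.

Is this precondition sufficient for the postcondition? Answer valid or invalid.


Working backward. After the program, the postcondition not (p - 2 <= 3) must hold; in canonical form it is not (p <= 5).
Before skip: not (p <= 5)
Then branch requires not (d + p <= 5); else branch requires not (p + r <= 3).
Before the if: ((x > 4 and 2*x != 2) -> (not (d + p <= 5))) and ((not (x > 4 and 2*x != 2)) -> (not (p + r <= 3)))
Before x := 2*r - 5: ((2*r > 9 and 4*r != 12) -> (not (d + p <= 5))) and ((not (2*r > 9 and 4*r != 12)) -> (not (p + r <= 3)))
Before skip: ((2*r > 9 and 4*r != 12) -> (not (d + p <= 5))) and ((not (2*r > 9 and 4*r != 12)) -> (not (p + r <= 3)))
The weakest precondition is ((2*r > 9 and 4*r != 12) -> (not (d + p <= 5))) and ((not (2*r > 9 and 4*r != 12)) -> (not (p + r <= 3))).
Check whether (not (p <= 3)) and r = -5 implies it.
Countermodel: at the initial state d = 0, p = 4, r = -5, the precondition holds but the weakest precondition fails.
Answer: invalid


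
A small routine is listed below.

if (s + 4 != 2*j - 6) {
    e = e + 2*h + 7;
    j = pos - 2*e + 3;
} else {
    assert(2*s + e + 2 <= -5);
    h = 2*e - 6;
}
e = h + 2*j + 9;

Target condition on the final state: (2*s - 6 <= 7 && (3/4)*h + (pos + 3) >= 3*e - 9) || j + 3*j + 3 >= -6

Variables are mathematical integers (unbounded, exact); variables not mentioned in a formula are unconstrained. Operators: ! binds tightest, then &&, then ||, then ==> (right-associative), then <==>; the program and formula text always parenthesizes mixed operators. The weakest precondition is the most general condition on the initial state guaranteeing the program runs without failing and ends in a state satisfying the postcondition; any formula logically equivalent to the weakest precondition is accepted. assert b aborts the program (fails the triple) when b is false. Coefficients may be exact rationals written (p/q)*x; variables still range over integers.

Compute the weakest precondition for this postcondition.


Working backward. After the program, the postcondition (2*s - 6 <= 7 && (3/4)*h + (pos + 3) >= 3*e - 9) || j + 3*j + 3 >= -6 must hold; in canonical form it is (2*s <= 13 && (3/4)*h + pos >= 3*e - 12) || 4*j >= -9.
Before e := h + 2*j + 9: (2*s <= 13 && pos >= (9/4)*h + 6*j + 15) || 4*j >= -9
Then branch requires (2*s <= 13 && 12*e + (87/4)*h >= 5*pos - 51) || 4*pos >= 8*e + 16*h + 35; else branch requires e + 2*s <= -7 && ((2*s <= 13 && pos >= (9/2)*e + 6*j + 3/2) || 4*j >= -9).
Before the if: (s != 2*j - 10 ==> ((2*s <= 13 && 12*e + (87/4)*h >= 5*pos - 51) || 4*pos >= 8*e + 16*h + 35)) && ((!(s != 2*j - 10)) ==> (e + 2*s <= -7 && ((2*s <= 13 && pos >= (9/2)*e + 6*j + 3/2) || 4*j >= -9)))
Answer: WP = (s != 2*j - 10 ==> ((2*s <= 13 && 12*e + (87/4)*h >= 5*pos - 51) || 4*pos >= 8*e + 16*h + 35)) && ((!(s != 2*j - 10)) ==> (e + 2*s <= -7 && ((2*s <= 13 && pos >= (9/2)*e + 6*j + 3/2) || 4*j >= -9)))


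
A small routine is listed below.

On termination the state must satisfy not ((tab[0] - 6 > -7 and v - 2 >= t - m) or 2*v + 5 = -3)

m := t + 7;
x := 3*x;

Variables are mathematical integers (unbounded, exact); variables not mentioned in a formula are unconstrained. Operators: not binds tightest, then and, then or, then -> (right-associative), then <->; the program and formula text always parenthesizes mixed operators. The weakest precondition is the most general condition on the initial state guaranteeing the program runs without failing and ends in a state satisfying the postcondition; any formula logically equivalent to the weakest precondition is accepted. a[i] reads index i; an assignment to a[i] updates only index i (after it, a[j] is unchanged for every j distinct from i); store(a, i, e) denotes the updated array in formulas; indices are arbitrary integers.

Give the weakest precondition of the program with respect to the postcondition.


Working backward. After the program, the postcondition not ((tab[0] - 6 > -7 and v - 2 >= t - m) or 2*v + 5 = -3) must hold; in canonical form it is not ((tab[0] > -1 and m + v >= t + 2) or 2*v = -8).
Before x := 3*x: not ((tab[0] > -1 and m + v >= t + 2) or 2*v = -8)
Before m := t + 7: not ((tab[0] > -1 and v >= -5) or 2*v = -8)
Answer: WP = not ((tab[0] > -1 and v >= -5) or 2*v = -8)


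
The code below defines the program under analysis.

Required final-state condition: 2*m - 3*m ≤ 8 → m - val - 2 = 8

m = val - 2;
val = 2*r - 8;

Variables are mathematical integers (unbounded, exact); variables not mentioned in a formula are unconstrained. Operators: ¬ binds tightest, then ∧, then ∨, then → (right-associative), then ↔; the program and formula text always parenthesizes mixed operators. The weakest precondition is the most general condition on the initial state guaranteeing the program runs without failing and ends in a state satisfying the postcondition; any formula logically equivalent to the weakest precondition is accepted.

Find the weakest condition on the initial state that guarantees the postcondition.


Working backward. After the program, the postcondition 2*m - 3*m ≤ 8 → m - val - 2 = 8 must hold; in canonical form it is m ≥ -8 → m = val + 10.
Before val := 2*r - 8: m ≥ -8 → m = 2*r + 2
Before m := val - 2: val ≥ -6 → val = 2*r + 4
Answer: WP = val ≥ -6 → val = 2*r + 4


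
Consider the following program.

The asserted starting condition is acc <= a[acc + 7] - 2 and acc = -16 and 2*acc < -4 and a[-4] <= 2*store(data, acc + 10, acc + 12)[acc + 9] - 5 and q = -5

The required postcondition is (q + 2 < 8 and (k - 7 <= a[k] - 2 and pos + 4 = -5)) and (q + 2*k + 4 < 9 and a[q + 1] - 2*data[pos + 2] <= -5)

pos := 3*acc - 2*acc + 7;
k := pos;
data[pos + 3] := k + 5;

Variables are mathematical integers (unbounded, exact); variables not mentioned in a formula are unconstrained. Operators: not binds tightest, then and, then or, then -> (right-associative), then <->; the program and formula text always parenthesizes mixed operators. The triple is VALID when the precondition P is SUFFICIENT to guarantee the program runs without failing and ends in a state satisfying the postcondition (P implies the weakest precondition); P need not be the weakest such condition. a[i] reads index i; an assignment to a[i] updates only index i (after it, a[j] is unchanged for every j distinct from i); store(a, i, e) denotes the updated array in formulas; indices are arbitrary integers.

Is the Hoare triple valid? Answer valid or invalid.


Working backward. After the program, the postcondition (q + 2 < 8 and (k - 7 <= a[k] - 2 and pos + 4 = -5)) and (q + 2*k + 4 < 9 and a[q + 1] - 2*data[pos + 2] <= -5) must hold; in canonical form it is q < 6 and k <= a[k] + 5 and pos = -9 and 2*k + q < 5 and a[q + 1] <= 2*data[pos + 2] - 5.
Before data[pos + 3] := k + 5: q < 6 and k <= a[k] + 5 and pos = -9 and 2*k + q < 5 and a[q + 1] <= 2*store(data, pos + 3, k + 5)[pos + 2] - 5
Before k := pos: q < 6 and pos <= a[pos] + 5 and pos = -9 and 2*pos + q < 5 and a[q + 1] <= 2*store(data, pos + 3, pos + 5)[pos + 2] - 5
Before pos := 3*acc - 2*acc + 7: q < 6 and acc <= a[acc + 7] - 2 and acc = -16 and 2*acc + q < -9 and a[q + 1] <= 2*store(data, acc + 10, acc + 12)[acc + 9] - 5
The weakest precondition is q < 6 and acc <= a[acc + 7] - 2 and acc = -16 and 2*acc + q < -9 and a[q + 1] <= 2*store(data, acc + 10, acc + 12)[acc + 9] - 5.
Check whether acc <= a[acc + 7] - 2 and acc = -16 and 2*acc < -4 and a[-4] <= 2*store(data, acc + 10, acc + 12)[acc + 9] - 5 and q = -5 implies it.
Every state satisfying the precondition satisfies the weakest precondition: the implication holds.
Answer: valid


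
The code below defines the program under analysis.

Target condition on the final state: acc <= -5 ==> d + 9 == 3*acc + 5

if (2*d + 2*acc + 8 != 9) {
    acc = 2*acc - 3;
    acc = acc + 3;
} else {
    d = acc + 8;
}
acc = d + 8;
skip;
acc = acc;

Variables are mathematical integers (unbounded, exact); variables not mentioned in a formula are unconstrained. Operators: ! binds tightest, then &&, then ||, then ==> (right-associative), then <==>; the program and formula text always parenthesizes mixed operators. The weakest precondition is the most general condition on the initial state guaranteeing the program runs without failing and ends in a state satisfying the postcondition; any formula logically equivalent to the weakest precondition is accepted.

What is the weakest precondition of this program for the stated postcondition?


Working backward. After the program, the postcondition acc <= -5 ==> d + 9 == 3*acc + 5 must hold; in canonical form it is acc <= -5 ==> d == 3*acc - 4.
Before acc := acc: acc <= -5 ==> d == 3*acc - 4
Before skip: acc <= -5 ==> d == 3*acc - 4
Before acc := d + 8: d <= -13 ==> 2*d == -20
Then branch requires d <= -13 ==> 2*d == -20; else branch requires acc <= -21 ==> 2*acc == -36.
Before the if: (2*acc + 2*d != 1 ==> (d <= -13 ==> 2*d == -20)) && ((!(2*acc + 2*d != 1)) ==> (acc <= -21 ==> 2*acc == -36))
Answer: WP = (2*acc + 2*d != 1 ==> (d <= -13 ==> 2*d == -20)) && ((!(2*acc + 2*d != 1)) ==> (acc <= -21 ==> 2*acc == -36))


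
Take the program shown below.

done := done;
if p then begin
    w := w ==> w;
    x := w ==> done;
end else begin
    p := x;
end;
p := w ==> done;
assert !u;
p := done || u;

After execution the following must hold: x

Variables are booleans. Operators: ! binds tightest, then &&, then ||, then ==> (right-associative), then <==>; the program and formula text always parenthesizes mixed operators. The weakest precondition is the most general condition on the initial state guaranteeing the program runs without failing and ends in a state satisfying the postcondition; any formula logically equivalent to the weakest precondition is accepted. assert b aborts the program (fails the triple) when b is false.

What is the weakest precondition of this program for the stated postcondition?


Working backward. After the program, x must hold.
Before p := done || u: x
Before assert !u: (!u) && x
Before p := w ==> done: (!u) && x
Then branch requires (!u) && done; else branch requires (!u) && x.
Before the if: (p ==> ((!u) && done)) && ((!p) ==> ((!u) && x))
Before done := done: (p ==> ((!u) && done)) && ((!p) ==> ((!u) && x))
Answer: WP = (p ==> ((!u) && done)) && ((!p) ==> ((!u) && x))


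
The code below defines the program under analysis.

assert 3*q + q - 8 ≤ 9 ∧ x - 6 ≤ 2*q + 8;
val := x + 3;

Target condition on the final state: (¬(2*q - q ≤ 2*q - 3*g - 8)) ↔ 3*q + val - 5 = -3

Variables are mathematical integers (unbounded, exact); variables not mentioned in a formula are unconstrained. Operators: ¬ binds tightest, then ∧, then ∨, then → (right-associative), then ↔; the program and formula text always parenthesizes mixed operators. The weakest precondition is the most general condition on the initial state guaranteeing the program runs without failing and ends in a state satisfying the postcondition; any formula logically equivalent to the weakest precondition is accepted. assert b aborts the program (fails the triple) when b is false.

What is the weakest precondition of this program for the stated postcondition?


Working backward. After the program, the postcondition (¬(2*q - q ≤ 2*q - 3*g - 8)) ↔ 3*q + val - 5 = -3 must hold; in canonical form it is (¬(3*g ≤ q - 8)) ↔ 3*q + val = 2.
Before val := x + 3: (¬(3*g ≤ q - 8)) ↔ 3*q + x = -1
Before assert 3*q + q - 8 ≤ 9 ∧ x - 6 ≤ 2*q + 8: 4*q ≤ 17 ∧ x ≤ 2*q + 14 ∧ ((¬(3*g ≤ q - 8)) ↔ 3*q + x = -1)
Answer: WP = 4*q ≤ 17 ∧ x ≤ 2*q + 14 ∧ ((¬(3*g ≤ q - 8)) ↔ 3*q + x = -1)


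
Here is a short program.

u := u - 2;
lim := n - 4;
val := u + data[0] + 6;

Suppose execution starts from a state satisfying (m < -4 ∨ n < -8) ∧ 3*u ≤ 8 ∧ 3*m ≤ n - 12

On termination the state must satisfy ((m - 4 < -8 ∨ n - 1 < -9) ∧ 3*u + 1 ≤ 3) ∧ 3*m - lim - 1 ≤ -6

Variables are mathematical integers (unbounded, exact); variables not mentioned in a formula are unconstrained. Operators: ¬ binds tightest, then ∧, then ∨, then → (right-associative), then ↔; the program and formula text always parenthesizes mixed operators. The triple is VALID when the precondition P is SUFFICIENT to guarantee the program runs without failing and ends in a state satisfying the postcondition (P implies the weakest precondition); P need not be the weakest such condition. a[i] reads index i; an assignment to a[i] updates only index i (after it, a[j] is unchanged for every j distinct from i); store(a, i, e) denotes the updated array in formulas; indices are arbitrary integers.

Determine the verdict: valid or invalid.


Working backward. After the program, the postcondition ((m - 4 < -8 ∨ n - 1 < -9) ∧ 3*u + 1 ≤ 3) ∧ 3*m - lim - 1 ≤ -6 must hold; in canonical form it is (m < -4 ∨ n < -8) ∧ 3*u ≤ 2 ∧ 3*m ≤ lim - 5.
Before val := u + data[0] + 6: (m < -4 ∨ n < -8) ∧ 3*u ≤ 2 ∧ 3*m ≤ lim - 5
Before lim := n - 4: (m < -4 ∨ n < -8) ∧ 3*u ≤ 2 ∧ 3*m ≤ n - 9
Before u := u - 2: (m < -4 ∨ n < -8) ∧ 3*u ≤ 8 ∧ 3*m ≤ n - 9
The weakest precondition is (m < -4 ∨ n < -8) ∧ 3*u ≤ 8 ∧ 3*m ≤ n - 9.
Check whether (m < -4 ∨ n < -8) ∧ 3*u ≤ 8 ∧ 3*m ≤ n - 12 implies it.
Every state satisfying the precondition satisfies the weakest precondition: the implication holds.
Answer: valid


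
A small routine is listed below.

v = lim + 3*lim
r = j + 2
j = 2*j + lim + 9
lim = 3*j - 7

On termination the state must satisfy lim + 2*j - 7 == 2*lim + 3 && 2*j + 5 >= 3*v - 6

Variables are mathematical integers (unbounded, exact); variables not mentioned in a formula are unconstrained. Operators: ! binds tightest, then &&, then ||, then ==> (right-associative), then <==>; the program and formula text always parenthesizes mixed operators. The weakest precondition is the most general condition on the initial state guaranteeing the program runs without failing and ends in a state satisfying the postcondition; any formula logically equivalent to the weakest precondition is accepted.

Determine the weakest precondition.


Working backward. After the program, the postcondition lim + 2*j - 7 == 2*lim + 3 && 2*j + 5 >= 3*v - 6 must hold; in canonical form it is 2*j == lim + 10 && 2*j >= 3*v - 11.
Before lim := 3*j - 7: j == -3 && 2*j >= 3*v - 11
Before j := 2*j + lim + 9: 2*j + lim == -12 && 4*j + 2*lim >= 3*v - 29
Before r := j + 2: 2*j + lim == -12 && 4*j + 2*lim >= 3*v - 29
Before v := lim + 3*lim: 2*j + lim == -12 && 4*j >= 10*lim - 29
Answer: WP = 2*j + lim == -12 && 4*j >= 10*lim - 29


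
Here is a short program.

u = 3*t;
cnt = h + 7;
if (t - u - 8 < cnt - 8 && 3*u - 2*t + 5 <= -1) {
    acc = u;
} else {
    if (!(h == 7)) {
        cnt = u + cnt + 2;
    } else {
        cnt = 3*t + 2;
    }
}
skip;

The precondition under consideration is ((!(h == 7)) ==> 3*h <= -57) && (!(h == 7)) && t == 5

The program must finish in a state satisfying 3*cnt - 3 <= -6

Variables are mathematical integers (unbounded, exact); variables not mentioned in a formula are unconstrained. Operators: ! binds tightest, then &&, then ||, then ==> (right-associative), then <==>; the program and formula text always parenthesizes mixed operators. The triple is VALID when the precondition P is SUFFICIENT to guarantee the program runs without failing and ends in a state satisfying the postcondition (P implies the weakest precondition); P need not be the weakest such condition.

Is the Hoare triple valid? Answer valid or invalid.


Working backward. After the program, the postcondition 3*cnt - 3 <= -6 must hold; in canonical form it is 3*cnt <= -3.
Before skip: 3*cnt <= -3
Then branch requires 3*cnt <= -3; else branch requires ((!(h == 7)) ==> 3*cnt + 3*u <= -9) && (h == 7 ==> 9*t <= -9).
Before the if: ((t < cnt + u && 3*u <= 2*t - 6) ==> 3*cnt <= -3) && ((!(t < cnt + u && 3*u <= 2*t - 6)) ==> (((!(h == 7)) ==> 3*cnt + 3*u <= -9) && (h == 7 ==> 9*t <= -9)))
Before cnt := h + 7: ((t < h + u + 7 && 3*u <= 2*t - 6) ==> 3*h <= -24) && ((!(t < h + u + 7 && 3*u <= 2*t - 6)) ==> (((!(h == 7)) ==> 3*h + 3*u <= -30) && (h == 7 ==> 9*t <= -9)))
Before u := 3*t: ((h + 2*t > -7 && 7*t <= -6) ==> 3*h <= -24) && ((!(h + 2*t > -7 && 7*t <= -6)) ==> (((!(h == 7)) ==> 3*h + 9*t <= -30) && (h == 7 ==> 9*t <= -9)))
The weakest precondition is ((h + 2*t > -7 && 7*t <= -6) ==> 3*h <= -24) && ((!(h + 2*t > -7 && 7*t <= -6)) ==> (((!(h == 7)) ==> 3*h + 9*t <= -30) && (h == 7 ==> 9*t <= -9))).
Check whether ((!(h == 7)) ==> 3*h <= -57) && (!(h == 7)) && t == 5 implies it.
Countermodel: at the initial state h = -24, t = 5, the precondition holds but the weakest precondition fails.
Answer: invalid


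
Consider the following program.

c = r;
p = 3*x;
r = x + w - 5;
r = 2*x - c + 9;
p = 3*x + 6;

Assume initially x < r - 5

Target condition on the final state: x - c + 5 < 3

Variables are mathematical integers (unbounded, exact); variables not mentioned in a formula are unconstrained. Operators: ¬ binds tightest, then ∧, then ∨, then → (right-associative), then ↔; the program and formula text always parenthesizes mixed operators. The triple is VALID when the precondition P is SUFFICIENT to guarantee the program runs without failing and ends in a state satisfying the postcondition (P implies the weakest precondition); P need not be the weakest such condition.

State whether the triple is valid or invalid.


Working backward. After the program, the postcondition x - c + 5 < 3 must hold; in canonical form it is x < c - 2.
Before p := 3*x + 6: x < c - 2
Before r := 2*x - c + 9: x < c - 2
Before r := x + w - 5: x < c - 2
Before p := 3*x: x < c - 2
Before c := r: x < r - 2
The weakest precondition is x < r - 2.
Check whether x < r - 5 implies it.
Every state satisfying the precondition satisfies the weakest precondition: the implication holds.
Answer: valid


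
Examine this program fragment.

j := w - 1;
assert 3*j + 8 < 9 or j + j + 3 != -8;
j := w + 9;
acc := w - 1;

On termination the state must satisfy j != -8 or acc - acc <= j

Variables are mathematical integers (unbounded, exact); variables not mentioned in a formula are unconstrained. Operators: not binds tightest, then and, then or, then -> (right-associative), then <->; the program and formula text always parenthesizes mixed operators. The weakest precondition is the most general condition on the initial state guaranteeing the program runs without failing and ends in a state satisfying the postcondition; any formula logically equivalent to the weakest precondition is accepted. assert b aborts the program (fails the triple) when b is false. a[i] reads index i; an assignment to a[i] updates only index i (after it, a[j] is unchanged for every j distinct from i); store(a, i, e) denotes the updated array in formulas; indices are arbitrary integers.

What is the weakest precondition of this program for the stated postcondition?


Working backward. After the program, the postcondition j != -8 or acc - acc <= j must hold; in canonical form it is j != -8 or j >= 0.
Before acc := w - 1: j != -8 or j >= 0
Before j := w + 9: w != -17 or w >= -9
Before assert 3*j + 8 < 9 or j + j + 3 != -8: (3*j < 1 or 2*j != -11) and (w != -17 or w >= -9)
Before j := w - 1: (3*w < 4 or 2*w != -9) and (w != -17 or w >= -9)
Answer: WP = (3*w < 4 or 2*w != -9) and (w != -17 or w >= -9)


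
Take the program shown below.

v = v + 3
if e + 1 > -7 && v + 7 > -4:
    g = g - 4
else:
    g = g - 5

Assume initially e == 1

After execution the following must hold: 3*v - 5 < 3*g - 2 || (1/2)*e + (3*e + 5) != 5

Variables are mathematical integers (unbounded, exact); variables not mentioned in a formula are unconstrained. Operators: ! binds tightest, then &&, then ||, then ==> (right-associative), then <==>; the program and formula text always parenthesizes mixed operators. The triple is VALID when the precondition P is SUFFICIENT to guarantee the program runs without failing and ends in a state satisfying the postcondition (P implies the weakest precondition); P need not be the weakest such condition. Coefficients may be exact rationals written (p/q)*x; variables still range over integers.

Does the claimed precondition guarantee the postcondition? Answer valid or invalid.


Working backward. After the program, the postcondition 3*v - 5 < 3*g - 2 || (1/2)*e + (3*e + 5) != 5 must hold; in canonical form it is 3*v < 3*g + 3 || (7/2)*e != 0.
Then branch requires 3*v < 3*g - 9 || (7/2)*e != 0; else branch requires 3*v < 3*g - 12 || (7/2)*e != 0.
Before the if: ((e > -8 && v > -11) ==> (3*v < 3*g - 9 || (7/2)*e != 0)) && ((!(e > -8 && v > -11)) ==> (3*v < 3*g - 12 || (7/2)*e != 0))
Before v := v + 3: ((e > -8 && v > -14) ==> (3*v < 3*g - 18 || (7/2)*e != 0)) && ((!(e > -8 && v > -14)) ==> (3*v < 3*g - 21 || (7/2)*e != 0))
The weakest precondition is ((e > -8 && v > -14) ==> (3*v < 3*g - 18 || (7/2)*e != 0)) && ((!(e > -8 && v > -14)) ==> (3*v < 3*g - 21 || (7/2)*e != 0)).
Check whether e == 1 implies it.
Every state satisfying the precondition satisfies the weakest precondition: the implication holds.
Answer: valid


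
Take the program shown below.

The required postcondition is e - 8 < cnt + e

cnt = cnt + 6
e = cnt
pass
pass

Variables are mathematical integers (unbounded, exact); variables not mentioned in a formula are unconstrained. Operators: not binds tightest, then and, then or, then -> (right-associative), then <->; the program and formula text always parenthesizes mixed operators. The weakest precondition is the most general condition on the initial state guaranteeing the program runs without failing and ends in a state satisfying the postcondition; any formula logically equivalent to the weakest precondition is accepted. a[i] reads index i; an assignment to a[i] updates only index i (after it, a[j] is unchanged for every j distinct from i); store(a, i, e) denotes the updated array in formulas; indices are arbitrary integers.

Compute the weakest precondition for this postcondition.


Working backward. After the program, the postcondition e - 8 < cnt + e must hold; in canonical form it is cnt > -8.
Before skip: cnt > -8
Before skip: cnt > -8
Before e := cnt: cnt > -8
Before cnt := cnt + 6: cnt > -14
Answer: WP = cnt > -14


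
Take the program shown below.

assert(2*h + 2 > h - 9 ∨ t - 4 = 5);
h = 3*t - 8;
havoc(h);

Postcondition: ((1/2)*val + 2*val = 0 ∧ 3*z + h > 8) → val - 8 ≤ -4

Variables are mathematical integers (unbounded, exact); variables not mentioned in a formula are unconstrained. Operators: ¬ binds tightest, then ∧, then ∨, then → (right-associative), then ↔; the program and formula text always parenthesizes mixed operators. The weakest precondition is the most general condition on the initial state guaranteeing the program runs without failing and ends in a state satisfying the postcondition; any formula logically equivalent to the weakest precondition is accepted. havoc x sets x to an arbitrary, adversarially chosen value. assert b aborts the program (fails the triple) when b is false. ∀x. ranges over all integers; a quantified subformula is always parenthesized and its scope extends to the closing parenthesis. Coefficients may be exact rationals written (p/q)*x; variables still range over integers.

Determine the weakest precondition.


Working backward. After the program, the postcondition ((1/2)*val + 2*val = 0 ∧ 3*z + h > 8) → val - 8 ≤ -4 must hold; in canonical form it is ((5/2)*val = 0 ∧ h + 3*z > 8) → val ≤ 4.
Before havoc h: ∀h_1. (((5/2)*val = 0 ∧ h_1 + 3*z > 8) → val ≤ 4)
Before h := 3*t - 8: ∀h_1. (((5/2)*val = 0 ∧ h_1 + 3*z > 8) → val ≤ 4)
Before assert 2*h + 2 > h - 9 ∨ t - 4 = 5: (h > -11 ∨ t = 9) ∧ (∀h_1. (((5/2)*val = 0 ∧ h_1 + 3*z > 8) → val ≤ 4))
Answer: WP = (h > -11 ∨ t = 9) ∧ (∀h_1. (((5/2)*val = 0 ∧ h_1 + 3*z > 8) → val ≤ 4))


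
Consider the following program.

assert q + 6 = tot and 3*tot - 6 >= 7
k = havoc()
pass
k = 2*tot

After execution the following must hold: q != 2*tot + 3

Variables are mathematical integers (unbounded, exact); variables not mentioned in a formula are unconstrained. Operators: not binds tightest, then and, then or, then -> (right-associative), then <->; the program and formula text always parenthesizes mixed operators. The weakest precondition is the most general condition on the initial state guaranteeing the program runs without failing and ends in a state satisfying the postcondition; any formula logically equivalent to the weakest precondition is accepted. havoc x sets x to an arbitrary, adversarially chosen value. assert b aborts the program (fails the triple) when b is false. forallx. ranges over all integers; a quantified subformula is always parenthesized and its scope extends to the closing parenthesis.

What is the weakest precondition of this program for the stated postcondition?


Working backward. After the program, q != 2*tot + 3 must hold.
Before k := 2*tot: q != 2*tot + 3
Before skip: q != 2*tot + 3
Before havoc k: q != 2*tot + 3
Before assert q + 6 = tot and 3*tot - 6 >= 7: q = tot - 6 and 3*tot >= 13 and q != 2*tot + 3
Answer: WP = q = tot - 6 and 3*tot >= 13 and q != 2*tot + 3


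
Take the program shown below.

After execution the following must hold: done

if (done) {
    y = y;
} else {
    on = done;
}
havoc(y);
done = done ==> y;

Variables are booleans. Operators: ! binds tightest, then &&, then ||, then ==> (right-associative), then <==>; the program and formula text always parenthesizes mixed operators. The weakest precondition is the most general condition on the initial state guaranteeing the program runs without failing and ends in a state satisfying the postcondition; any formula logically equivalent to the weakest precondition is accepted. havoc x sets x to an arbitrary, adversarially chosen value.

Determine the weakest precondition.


Working backward. After the program, done must hold.
Before done := done ==> y: done ==> y
Before havoc y: !done
Then branch requires !done; else branch requires !done.
Before the if: done ==> (!done)
Answer: WP = done ==> (!done)


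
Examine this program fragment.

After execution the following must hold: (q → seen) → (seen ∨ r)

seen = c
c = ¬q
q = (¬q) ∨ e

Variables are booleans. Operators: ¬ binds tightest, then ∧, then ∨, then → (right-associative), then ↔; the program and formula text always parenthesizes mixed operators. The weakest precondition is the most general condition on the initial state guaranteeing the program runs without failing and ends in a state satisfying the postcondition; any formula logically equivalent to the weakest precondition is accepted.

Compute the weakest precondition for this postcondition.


Working backward. After the program, (q → seen) → (seen ∨ r) must hold.
Before q := (¬q) ∨ e: (((¬q) ∨ e) → seen) → (seen ∨ r)
Before c := ¬q: (((¬q) ∨ e) → seen) → (seen ∨ r)
Before seen := c: (((¬q) ∨ e) → c) → (c ∨ r)
Answer: WP = (((¬q) ∨ e) → c) → (c ∨ r)


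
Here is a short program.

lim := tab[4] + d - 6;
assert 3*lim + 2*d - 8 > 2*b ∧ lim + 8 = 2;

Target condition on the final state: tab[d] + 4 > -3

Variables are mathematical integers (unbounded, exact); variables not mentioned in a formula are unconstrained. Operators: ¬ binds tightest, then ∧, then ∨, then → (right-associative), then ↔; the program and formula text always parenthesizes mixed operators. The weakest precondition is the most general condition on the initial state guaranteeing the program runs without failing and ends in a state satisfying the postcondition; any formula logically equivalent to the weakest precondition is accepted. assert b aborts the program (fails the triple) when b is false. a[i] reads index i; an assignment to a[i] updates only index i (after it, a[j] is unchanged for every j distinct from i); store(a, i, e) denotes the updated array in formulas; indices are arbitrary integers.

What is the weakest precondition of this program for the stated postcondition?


Working backward. After the program, the postcondition tab[d] + 4 > -3 must hold; in canonical form it is tab[d] > -7.
Before assert 3*lim + 2*d - 8 > 2*b ∧ lim + 8 = 2: 2*d + 3*lim > 2*b + 8 ∧ lim = -6 ∧ tab[d] > -7
Before lim := tab[4] + d - 6: 3*tab[4] + 5*d > 2*b + 26 ∧ tab[4] + d = 0 ∧ tab[d] > -7
Answer: WP = 3*tab[4] + 5*d > 2*b + 26 ∧ tab[4] + d = 0 ∧ tab[d] > -7


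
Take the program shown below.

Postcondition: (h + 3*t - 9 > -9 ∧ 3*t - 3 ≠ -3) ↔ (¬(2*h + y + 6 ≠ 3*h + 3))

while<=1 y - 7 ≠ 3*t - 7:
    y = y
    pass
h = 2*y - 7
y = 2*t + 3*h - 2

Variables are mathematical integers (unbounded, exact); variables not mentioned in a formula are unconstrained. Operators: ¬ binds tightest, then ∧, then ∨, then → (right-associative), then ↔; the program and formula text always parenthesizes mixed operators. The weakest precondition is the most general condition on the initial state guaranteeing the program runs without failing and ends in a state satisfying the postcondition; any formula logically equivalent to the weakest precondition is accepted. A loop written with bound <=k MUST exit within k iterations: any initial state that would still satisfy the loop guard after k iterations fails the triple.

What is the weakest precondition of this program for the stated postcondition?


Working backward. After the program, the postcondition (h + 3*t - 9 > -9 ∧ 3*t - 3 ≠ -3) ↔ (¬(2*h + y + 6 ≠ 3*h + 3)) must hold; in canonical form it is (h + 3*t > 0 ∧ 3*t ≠ 0) ↔ (¬(y ≠ h - 3)).
Before y := 2*t + 3*h - 2: (h + 3*t > 0 ∧ 3*t ≠ 0) ↔ (¬(2*h + 2*t ≠ -1))
Before h := 2*y - 7: (3*t + 2*y > 7 ∧ 3*t ≠ 0) ↔ (¬(2*t + 4*y ≠ 13))
Before the loop (bound <=1), unroll the exhaustion recursion (WP_0 = exit-now case; WP_j = one more guarded iteration, up to j = 1):
  WP_0: (¬(y ≠ 3*t)) ∧ ((3*t + 2*y > 7 ∧ 3*t ≠ 0) ↔ (¬(2*t + 4*y ≠ 13)))
  WP_1: (y ≠ 3*t → ((¬(y ≠ 3*t)) ∧ ((3*t + 2*y > 7 ∧ 3*t ≠ 0) ↔ (¬(2*t + 4*y ≠ 13))))) ∧ ((¬(y ≠ 3*t)) → ((3*t + 2*y > 7 ∧ 3*t ≠ 0) ↔ (¬(2*t + 4*y ≠ 13))))
So before the loop: (y ≠ 3*t → ((¬(y ≠ 3*t)) ∧ ((3*t + 2*y > 7 ∧ 3*t ≠ 0) ↔ (¬(2*t + 4*y ≠ 13))))) ∧ ((¬(y ≠ 3*t)) → ((3*t + 2*y > 7 ∧ 3*t ≠ 0) ↔ (¬(2*t + 4*y ≠ 13))))
Answer: WP = (y ≠ 3*t → ((¬(y ≠ 3*t)) ∧ ((3*t + 2*y > 7 ∧ 3*t ≠ 0) ↔ (¬(2*t + 4*y ≠ 13))))) ∧ ((¬(y ≠ 3*t)) → ((3*t + 2*y > 7 ∧ 3*t ≠ 0) ↔ (¬(2*t + 4*y ≠ 13))))
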